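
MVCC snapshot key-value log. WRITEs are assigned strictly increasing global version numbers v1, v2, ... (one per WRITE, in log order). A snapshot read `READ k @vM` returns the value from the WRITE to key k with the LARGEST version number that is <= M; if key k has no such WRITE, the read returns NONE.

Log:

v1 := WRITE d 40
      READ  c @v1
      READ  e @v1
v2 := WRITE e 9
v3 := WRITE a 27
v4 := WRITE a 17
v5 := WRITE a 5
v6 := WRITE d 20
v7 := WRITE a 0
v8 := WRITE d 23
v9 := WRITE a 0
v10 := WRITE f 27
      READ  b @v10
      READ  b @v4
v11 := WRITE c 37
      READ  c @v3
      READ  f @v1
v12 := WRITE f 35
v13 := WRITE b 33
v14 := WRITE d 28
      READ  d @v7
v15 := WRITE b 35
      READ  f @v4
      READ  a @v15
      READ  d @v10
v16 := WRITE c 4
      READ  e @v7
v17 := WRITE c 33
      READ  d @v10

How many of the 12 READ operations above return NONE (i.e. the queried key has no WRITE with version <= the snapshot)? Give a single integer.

v1: WRITE d=40  (d history now [(1, 40)])
READ c @v1: history=[] -> no version <= 1 -> NONE
READ e @v1: history=[] -> no version <= 1 -> NONE
v2: WRITE e=9  (e history now [(2, 9)])
v3: WRITE a=27  (a history now [(3, 27)])
v4: WRITE a=17  (a history now [(3, 27), (4, 17)])
v5: WRITE a=5  (a history now [(3, 27), (4, 17), (5, 5)])
v6: WRITE d=20  (d history now [(1, 40), (6, 20)])
v7: WRITE a=0  (a history now [(3, 27), (4, 17), (5, 5), (7, 0)])
v8: WRITE d=23  (d history now [(1, 40), (6, 20), (8, 23)])
v9: WRITE a=0  (a history now [(3, 27), (4, 17), (5, 5), (7, 0), (9, 0)])
v10: WRITE f=27  (f history now [(10, 27)])
READ b @v10: history=[] -> no version <= 10 -> NONE
READ b @v4: history=[] -> no version <= 4 -> NONE
v11: WRITE c=37  (c history now [(11, 37)])
READ c @v3: history=[(11, 37)] -> no version <= 3 -> NONE
READ f @v1: history=[(10, 27)] -> no version <= 1 -> NONE
v12: WRITE f=35  (f history now [(10, 27), (12, 35)])
v13: WRITE b=33  (b history now [(13, 33)])
v14: WRITE d=28  (d history now [(1, 40), (6, 20), (8, 23), (14, 28)])
READ d @v7: history=[(1, 40), (6, 20), (8, 23), (14, 28)] -> pick v6 -> 20
v15: WRITE b=35  (b history now [(13, 33), (15, 35)])
READ f @v4: history=[(10, 27), (12, 35)] -> no version <= 4 -> NONE
READ a @v15: history=[(3, 27), (4, 17), (5, 5), (7, 0), (9, 0)] -> pick v9 -> 0
READ d @v10: history=[(1, 40), (6, 20), (8, 23), (14, 28)] -> pick v8 -> 23
v16: WRITE c=4  (c history now [(11, 37), (16, 4)])
READ e @v7: history=[(2, 9)] -> pick v2 -> 9
v17: WRITE c=33  (c history now [(11, 37), (16, 4), (17, 33)])
READ d @v10: history=[(1, 40), (6, 20), (8, 23), (14, 28)] -> pick v8 -> 23
Read results in order: ['NONE', 'NONE', 'NONE', 'NONE', 'NONE', 'NONE', '20', 'NONE', '0', '23', '9', '23']
NONE count = 7

Answer: 7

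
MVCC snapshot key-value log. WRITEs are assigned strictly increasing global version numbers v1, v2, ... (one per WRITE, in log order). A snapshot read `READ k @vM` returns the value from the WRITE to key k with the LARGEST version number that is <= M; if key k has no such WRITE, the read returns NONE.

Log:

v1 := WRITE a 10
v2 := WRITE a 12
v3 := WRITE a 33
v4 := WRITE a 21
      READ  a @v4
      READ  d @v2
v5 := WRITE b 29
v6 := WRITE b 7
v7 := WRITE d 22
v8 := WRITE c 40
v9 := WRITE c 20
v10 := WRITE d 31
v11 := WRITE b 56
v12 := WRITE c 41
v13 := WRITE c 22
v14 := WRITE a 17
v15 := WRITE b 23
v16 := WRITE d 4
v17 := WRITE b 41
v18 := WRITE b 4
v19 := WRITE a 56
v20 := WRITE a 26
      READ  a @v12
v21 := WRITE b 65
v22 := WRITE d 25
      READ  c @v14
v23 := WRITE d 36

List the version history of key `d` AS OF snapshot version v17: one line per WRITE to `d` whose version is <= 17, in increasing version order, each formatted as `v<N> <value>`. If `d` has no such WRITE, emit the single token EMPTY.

Answer: v7 22
v10 31
v16 4

Derivation:
Scan writes for key=d with version <= 17:
  v1 WRITE a 10 -> skip
  v2 WRITE a 12 -> skip
  v3 WRITE a 33 -> skip
  v4 WRITE a 21 -> skip
  v5 WRITE b 29 -> skip
  v6 WRITE b 7 -> skip
  v7 WRITE d 22 -> keep
  v8 WRITE c 40 -> skip
  v9 WRITE c 20 -> skip
  v10 WRITE d 31 -> keep
  v11 WRITE b 56 -> skip
  v12 WRITE c 41 -> skip
  v13 WRITE c 22 -> skip
  v14 WRITE a 17 -> skip
  v15 WRITE b 23 -> skip
  v16 WRITE d 4 -> keep
  v17 WRITE b 41 -> skip
  v18 WRITE b 4 -> skip
  v19 WRITE a 56 -> skip
  v20 WRITE a 26 -> skip
  v21 WRITE b 65 -> skip
  v22 WRITE d 25 -> drop (> snap)
  v23 WRITE d 36 -> drop (> snap)
Collected: [(7, 22), (10, 31), (16, 4)]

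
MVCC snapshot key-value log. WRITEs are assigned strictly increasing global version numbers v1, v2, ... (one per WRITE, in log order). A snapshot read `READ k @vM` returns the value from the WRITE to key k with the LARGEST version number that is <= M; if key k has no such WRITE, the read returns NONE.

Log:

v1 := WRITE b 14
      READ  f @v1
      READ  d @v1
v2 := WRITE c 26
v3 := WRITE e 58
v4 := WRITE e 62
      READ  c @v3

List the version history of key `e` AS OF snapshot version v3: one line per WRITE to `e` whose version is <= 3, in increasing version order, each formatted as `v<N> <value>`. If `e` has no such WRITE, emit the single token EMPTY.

Scan writes for key=e with version <= 3:
  v1 WRITE b 14 -> skip
  v2 WRITE c 26 -> skip
  v3 WRITE e 58 -> keep
  v4 WRITE e 62 -> drop (> snap)
Collected: [(3, 58)]

Answer: v3 58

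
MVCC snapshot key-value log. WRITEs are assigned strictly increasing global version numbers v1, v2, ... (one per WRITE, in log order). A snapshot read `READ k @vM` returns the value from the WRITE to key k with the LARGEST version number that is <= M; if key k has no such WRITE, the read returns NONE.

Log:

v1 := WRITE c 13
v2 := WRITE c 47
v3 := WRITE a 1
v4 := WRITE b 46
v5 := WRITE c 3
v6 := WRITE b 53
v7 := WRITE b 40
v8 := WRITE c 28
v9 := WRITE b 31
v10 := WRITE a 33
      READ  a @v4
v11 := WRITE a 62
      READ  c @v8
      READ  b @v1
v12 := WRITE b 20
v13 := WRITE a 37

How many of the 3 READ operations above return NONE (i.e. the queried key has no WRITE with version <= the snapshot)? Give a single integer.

v1: WRITE c=13  (c history now [(1, 13)])
v2: WRITE c=47  (c history now [(1, 13), (2, 47)])
v3: WRITE a=1  (a history now [(3, 1)])
v4: WRITE b=46  (b history now [(4, 46)])
v5: WRITE c=3  (c history now [(1, 13), (2, 47), (5, 3)])
v6: WRITE b=53  (b history now [(4, 46), (6, 53)])
v7: WRITE b=40  (b history now [(4, 46), (6, 53), (7, 40)])
v8: WRITE c=28  (c history now [(1, 13), (2, 47), (5, 3), (8, 28)])
v9: WRITE b=31  (b history now [(4, 46), (6, 53), (7, 40), (9, 31)])
v10: WRITE a=33  (a history now [(3, 1), (10, 33)])
READ a @v4: history=[(3, 1), (10, 33)] -> pick v3 -> 1
v11: WRITE a=62  (a history now [(3, 1), (10, 33), (11, 62)])
READ c @v8: history=[(1, 13), (2, 47), (5, 3), (8, 28)] -> pick v8 -> 28
READ b @v1: history=[(4, 46), (6, 53), (7, 40), (9, 31)] -> no version <= 1 -> NONE
v12: WRITE b=20  (b history now [(4, 46), (6, 53), (7, 40), (9, 31), (12, 20)])
v13: WRITE a=37  (a history now [(3, 1), (10, 33), (11, 62), (13, 37)])
Read results in order: ['1', '28', 'NONE']
NONE count = 1

Answer: 1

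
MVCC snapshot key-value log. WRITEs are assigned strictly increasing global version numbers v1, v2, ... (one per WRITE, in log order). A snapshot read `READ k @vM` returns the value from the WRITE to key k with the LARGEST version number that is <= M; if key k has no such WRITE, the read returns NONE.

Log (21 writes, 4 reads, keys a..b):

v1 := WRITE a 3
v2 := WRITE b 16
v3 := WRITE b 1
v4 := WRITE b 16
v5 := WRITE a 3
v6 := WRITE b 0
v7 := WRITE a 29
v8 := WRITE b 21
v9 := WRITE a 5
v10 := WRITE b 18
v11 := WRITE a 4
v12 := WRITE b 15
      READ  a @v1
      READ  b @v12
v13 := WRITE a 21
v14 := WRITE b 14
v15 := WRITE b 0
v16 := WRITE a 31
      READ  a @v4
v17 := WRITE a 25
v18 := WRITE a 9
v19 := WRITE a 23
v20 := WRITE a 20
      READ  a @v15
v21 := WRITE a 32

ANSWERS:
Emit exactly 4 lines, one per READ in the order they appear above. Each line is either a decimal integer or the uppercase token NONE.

Answer: 3
15
3
21

Derivation:
v1: WRITE a=3  (a history now [(1, 3)])
v2: WRITE b=16  (b history now [(2, 16)])
v3: WRITE b=1  (b history now [(2, 16), (3, 1)])
v4: WRITE b=16  (b history now [(2, 16), (3, 1), (4, 16)])
v5: WRITE a=3  (a history now [(1, 3), (5, 3)])
v6: WRITE b=0  (b history now [(2, 16), (3, 1), (4, 16), (6, 0)])
v7: WRITE a=29  (a history now [(1, 3), (5, 3), (7, 29)])
v8: WRITE b=21  (b history now [(2, 16), (3, 1), (4, 16), (6, 0), (8, 21)])
v9: WRITE a=5  (a history now [(1, 3), (5, 3), (7, 29), (9, 5)])
v10: WRITE b=18  (b history now [(2, 16), (3, 1), (4, 16), (6, 0), (8, 21), (10, 18)])
v11: WRITE a=4  (a history now [(1, 3), (5, 3), (7, 29), (9, 5), (11, 4)])
v12: WRITE b=15  (b history now [(2, 16), (3, 1), (4, 16), (6, 0), (8, 21), (10, 18), (12, 15)])
READ a @v1: history=[(1, 3), (5, 3), (7, 29), (9, 5), (11, 4)] -> pick v1 -> 3
READ b @v12: history=[(2, 16), (3, 1), (4, 16), (6, 0), (8, 21), (10, 18), (12, 15)] -> pick v12 -> 15
v13: WRITE a=21  (a history now [(1, 3), (5, 3), (7, 29), (9, 5), (11, 4), (13, 21)])
v14: WRITE b=14  (b history now [(2, 16), (3, 1), (4, 16), (6, 0), (8, 21), (10, 18), (12, 15), (14, 14)])
v15: WRITE b=0  (b history now [(2, 16), (3, 1), (4, 16), (6, 0), (8, 21), (10, 18), (12, 15), (14, 14), (15, 0)])
v16: WRITE a=31  (a history now [(1, 3), (5, 3), (7, 29), (9, 5), (11, 4), (13, 21), (16, 31)])
READ a @v4: history=[(1, 3), (5, 3), (7, 29), (9, 5), (11, 4), (13, 21), (16, 31)] -> pick v1 -> 3
v17: WRITE a=25  (a history now [(1, 3), (5, 3), (7, 29), (9, 5), (11, 4), (13, 21), (16, 31), (17, 25)])
v18: WRITE a=9  (a history now [(1, 3), (5, 3), (7, 29), (9, 5), (11, 4), (13, 21), (16, 31), (17, 25), (18, 9)])
v19: WRITE a=23  (a history now [(1, 3), (5, 3), (7, 29), (9, 5), (11, 4), (13, 21), (16, 31), (17, 25), (18, 9), (19, 23)])
v20: WRITE a=20  (a history now [(1, 3), (5, 3), (7, 29), (9, 5), (11, 4), (13, 21), (16, 31), (17, 25), (18, 9), (19, 23), (20, 20)])
READ a @v15: history=[(1, 3), (5, 3), (7, 29), (9, 5), (11, 4), (13, 21), (16, 31), (17, 25), (18, 9), (19, 23), (20, 20)] -> pick v13 -> 21
v21: WRITE a=32  (a history now [(1, 3), (5, 3), (7, 29), (9, 5), (11, 4), (13, 21), (16, 31), (17, 25), (18, 9), (19, 23), (20, 20), (21, 32)])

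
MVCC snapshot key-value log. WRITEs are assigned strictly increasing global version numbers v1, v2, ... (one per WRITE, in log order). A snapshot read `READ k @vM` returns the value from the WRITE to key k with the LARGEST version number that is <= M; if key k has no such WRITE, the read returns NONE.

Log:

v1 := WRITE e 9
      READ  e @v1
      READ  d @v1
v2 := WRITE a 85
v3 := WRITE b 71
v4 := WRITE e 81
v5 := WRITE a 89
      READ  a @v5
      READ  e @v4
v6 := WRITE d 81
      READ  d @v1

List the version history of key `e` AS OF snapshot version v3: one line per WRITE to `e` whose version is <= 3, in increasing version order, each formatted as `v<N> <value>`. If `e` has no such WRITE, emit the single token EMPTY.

Answer: v1 9

Derivation:
Scan writes for key=e with version <= 3:
  v1 WRITE e 9 -> keep
  v2 WRITE a 85 -> skip
  v3 WRITE b 71 -> skip
  v4 WRITE e 81 -> drop (> snap)
  v5 WRITE a 89 -> skip
  v6 WRITE d 81 -> skip
Collected: [(1, 9)]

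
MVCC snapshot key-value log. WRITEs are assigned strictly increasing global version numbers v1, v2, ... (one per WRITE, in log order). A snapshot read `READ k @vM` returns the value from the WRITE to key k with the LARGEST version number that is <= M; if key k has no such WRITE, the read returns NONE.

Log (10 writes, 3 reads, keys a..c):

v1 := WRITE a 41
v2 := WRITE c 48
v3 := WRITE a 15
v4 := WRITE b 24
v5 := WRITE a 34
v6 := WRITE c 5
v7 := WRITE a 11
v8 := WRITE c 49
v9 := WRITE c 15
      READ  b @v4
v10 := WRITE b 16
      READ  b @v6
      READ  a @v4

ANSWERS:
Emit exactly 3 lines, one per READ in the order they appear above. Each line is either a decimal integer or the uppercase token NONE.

Answer: 24
24
15

Derivation:
v1: WRITE a=41  (a history now [(1, 41)])
v2: WRITE c=48  (c history now [(2, 48)])
v3: WRITE a=15  (a history now [(1, 41), (3, 15)])
v4: WRITE b=24  (b history now [(4, 24)])
v5: WRITE a=34  (a history now [(1, 41), (3, 15), (5, 34)])
v6: WRITE c=5  (c history now [(2, 48), (6, 5)])
v7: WRITE a=11  (a history now [(1, 41), (3, 15), (5, 34), (7, 11)])
v8: WRITE c=49  (c history now [(2, 48), (6, 5), (8, 49)])
v9: WRITE c=15  (c history now [(2, 48), (6, 5), (8, 49), (9, 15)])
READ b @v4: history=[(4, 24)] -> pick v4 -> 24
v10: WRITE b=16  (b history now [(4, 24), (10, 16)])
READ b @v6: history=[(4, 24), (10, 16)] -> pick v4 -> 24
READ a @v4: history=[(1, 41), (3, 15), (5, 34), (7, 11)] -> pick v3 -> 15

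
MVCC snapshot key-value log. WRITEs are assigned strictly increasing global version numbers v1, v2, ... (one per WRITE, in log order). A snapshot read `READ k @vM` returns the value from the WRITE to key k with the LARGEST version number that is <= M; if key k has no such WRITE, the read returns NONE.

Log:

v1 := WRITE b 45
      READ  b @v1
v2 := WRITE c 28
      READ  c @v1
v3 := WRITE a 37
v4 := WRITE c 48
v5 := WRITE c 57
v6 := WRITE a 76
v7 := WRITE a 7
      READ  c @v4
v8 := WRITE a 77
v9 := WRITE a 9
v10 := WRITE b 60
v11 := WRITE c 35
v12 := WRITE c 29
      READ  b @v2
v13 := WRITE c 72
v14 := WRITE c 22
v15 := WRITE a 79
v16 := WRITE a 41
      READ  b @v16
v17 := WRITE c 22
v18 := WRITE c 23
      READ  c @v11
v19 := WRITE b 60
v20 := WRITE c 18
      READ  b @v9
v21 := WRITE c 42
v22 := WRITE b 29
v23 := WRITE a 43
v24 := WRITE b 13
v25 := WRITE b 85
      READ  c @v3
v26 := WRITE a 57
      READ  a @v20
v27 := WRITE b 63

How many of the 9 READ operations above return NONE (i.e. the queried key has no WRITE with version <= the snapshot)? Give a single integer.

Answer: 1

Derivation:
v1: WRITE b=45  (b history now [(1, 45)])
READ b @v1: history=[(1, 45)] -> pick v1 -> 45
v2: WRITE c=28  (c history now [(2, 28)])
READ c @v1: history=[(2, 28)] -> no version <= 1 -> NONE
v3: WRITE a=37  (a history now [(3, 37)])
v4: WRITE c=48  (c history now [(2, 28), (4, 48)])
v5: WRITE c=57  (c history now [(2, 28), (4, 48), (5, 57)])
v6: WRITE a=76  (a history now [(3, 37), (6, 76)])
v7: WRITE a=7  (a history now [(3, 37), (6, 76), (7, 7)])
READ c @v4: history=[(2, 28), (4, 48), (5, 57)] -> pick v4 -> 48
v8: WRITE a=77  (a history now [(3, 37), (6, 76), (7, 7), (8, 77)])
v9: WRITE a=9  (a history now [(3, 37), (6, 76), (7, 7), (8, 77), (9, 9)])
v10: WRITE b=60  (b history now [(1, 45), (10, 60)])
v11: WRITE c=35  (c history now [(2, 28), (4, 48), (5, 57), (11, 35)])
v12: WRITE c=29  (c history now [(2, 28), (4, 48), (5, 57), (11, 35), (12, 29)])
READ b @v2: history=[(1, 45), (10, 60)] -> pick v1 -> 45
v13: WRITE c=72  (c history now [(2, 28), (4, 48), (5, 57), (11, 35), (12, 29), (13, 72)])
v14: WRITE c=22  (c history now [(2, 28), (4, 48), (5, 57), (11, 35), (12, 29), (13, 72), (14, 22)])
v15: WRITE a=79  (a history now [(3, 37), (6, 76), (7, 7), (8, 77), (9, 9), (15, 79)])
v16: WRITE a=41  (a history now [(3, 37), (6, 76), (7, 7), (8, 77), (9, 9), (15, 79), (16, 41)])
READ b @v16: history=[(1, 45), (10, 60)] -> pick v10 -> 60
v17: WRITE c=22  (c history now [(2, 28), (4, 48), (5, 57), (11, 35), (12, 29), (13, 72), (14, 22), (17, 22)])
v18: WRITE c=23  (c history now [(2, 28), (4, 48), (5, 57), (11, 35), (12, 29), (13, 72), (14, 22), (17, 22), (18, 23)])
READ c @v11: history=[(2, 28), (4, 48), (5, 57), (11, 35), (12, 29), (13, 72), (14, 22), (17, 22), (18, 23)] -> pick v11 -> 35
v19: WRITE b=60  (b history now [(1, 45), (10, 60), (19, 60)])
v20: WRITE c=18  (c history now [(2, 28), (4, 48), (5, 57), (11, 35), (12, 29), (13, 72), (14, 22), (17, 22), (18, 23), (20, 18)])
READ b @v9: history=[(1, 45), (10, 60), (19, 60)] -> pick v1 -> 45
v21: WRITE c=42  (c history now [(2, 28), (4, 48), (5, 57), (11, 35), (12, 29), (13, 72), (14, 22), (17, 22), (18, 23), (20, 18), (21, 42)])
v22: WRITE b=29  (b history now [(1, 45), (10, 60), (19, 60), (22, 29)])
v23: WRITE a=43  (a history now [(3, 37), (6, 76), (7, 7), (8, 77), (9, 9), (15, 79), (16, 41), (23, 43)])
v24: WRITE b=13  (b history now [(1, 45), (10, 60), (19, 60), (22, 29), (24, 13)])
v25: WRITE b=85  (b history now [(1, 45), (10, 60), (19, 60), (22, 29), (24, 13), (25, 85)])
READ c @v3: history=[(2, 28), (4, 48), (5, 57), (11, 35), (12, 29), (13, 72), (14, 22), (17, 22), (18, 23), (20, 18), (21, 42)] -> pick v2 -> 28
v26: WRITE a=57  (a history now [(3, 37), (6, 76), (7, 7), (8, 77), (9, 9), (15, 79), (16, 41), (23, 43), (26, 57)])
READ a @v20: history=[(3, 37), (6, 76), (7, 7), (8, 77), (9, 9), (15, 79), (16, 41), (23, 43), (26, 57)] -> pick v16 -> 41
v27: WRITE b=63  (b history now [(1, 45), (10, 60), (19, 60), (22, 29), (24, 13), (25, 85), (27, 63)])
Read results in order: ['45', 'NONE', '48', '45', '60', '35', '45', '28', '41']
NONE count = 1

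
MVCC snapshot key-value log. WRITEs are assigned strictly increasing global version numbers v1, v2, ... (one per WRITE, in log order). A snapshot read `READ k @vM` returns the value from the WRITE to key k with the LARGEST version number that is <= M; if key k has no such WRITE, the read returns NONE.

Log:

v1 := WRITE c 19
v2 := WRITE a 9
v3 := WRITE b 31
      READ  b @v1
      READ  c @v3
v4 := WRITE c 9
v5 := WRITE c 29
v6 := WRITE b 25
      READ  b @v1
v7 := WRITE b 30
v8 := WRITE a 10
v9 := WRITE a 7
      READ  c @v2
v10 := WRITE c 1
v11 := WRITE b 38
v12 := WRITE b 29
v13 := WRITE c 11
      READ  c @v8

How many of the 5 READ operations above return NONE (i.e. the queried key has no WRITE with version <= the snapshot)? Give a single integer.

Answer: 2

Derivation:
v1: WRITE c=19  (c history now [(1, 19)])
v2: WRITE a=9  (a history now [(2, 9)])
v3: WRITE b=31  (b history now [(3, 31)])
READ b @v1: history=[(3, 31)] -> no version <= 1 -> NONE
READ c @v3: history=[(1, 19)] -> pick v1 -> 19
v4: WRITE c=9  (c history now [(1, 19), (4, 9)])
v5: WRITE c=29  (c history now [(1, 19), (4, 9), (5, 29)])
v6: WRITE b=25  (b history now [(3, 31), (6, 25)])
READ b @v1: history=[(3, 31), (6, 25)] -> no version <= 1 -> NONE
v7: WRITE b=30  (b history now [(3, 31), (6, 25), (7, 30)])
v8: WRITE a=10  (a history now [(2, 9), (8, 10)])
v9: WRITE a=7  (a history now [(2, 9), (8, 10), (9, 7)])
READ c @v2: history=[(1, 19), (4, 9), (5, 29)] -> pick v1 -> 19
v10: WRITE c=1  (c history now [(1, 19), (4, 9), (5, 29), (10, 1)])
v11: WRITE b=38  (b history now [(3, 31), (6, 25), (7, 30), (11, 38)])
v12: WRITE b=29  (b history now [(3, 31), (6, 25), (7, 30), (11, 38), (12, 29)])
v13: WRITE c=11  (c history now [(1, 19), (4, 9), (5, 29), (10, 1), (13, 11)])
READ c @v8: history=[(1, 19), (4, 9), (5, 29), (10, 1), (13, 11)] -> pick v5 -> 29
Read results in order: ['NONE', '19', 'NONE', '19', '29']
NONE count = 2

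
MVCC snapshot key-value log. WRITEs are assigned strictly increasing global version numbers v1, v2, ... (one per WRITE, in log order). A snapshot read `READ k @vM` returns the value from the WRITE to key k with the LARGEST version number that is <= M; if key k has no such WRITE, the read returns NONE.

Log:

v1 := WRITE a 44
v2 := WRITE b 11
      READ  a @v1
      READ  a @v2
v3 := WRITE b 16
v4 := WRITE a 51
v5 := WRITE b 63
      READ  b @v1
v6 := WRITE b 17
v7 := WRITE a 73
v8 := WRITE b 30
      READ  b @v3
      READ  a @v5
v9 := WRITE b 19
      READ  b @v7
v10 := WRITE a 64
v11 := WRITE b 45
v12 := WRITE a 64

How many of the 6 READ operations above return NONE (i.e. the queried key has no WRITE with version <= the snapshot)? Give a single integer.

Answer: 1

Derivation:
v1: WRITE a=44  (a history now [(1, 44)])
v2: WRITE b=11  (b history now [(2, 11)])
READ a @v1: history=[(1, 44)] -> pick v1 -> 44
READ a @v2: history=[(1, 44)] -> pick v1 -> 44
v3: WRITE b=16  (b history now [(2, 11), (3, 16)])
v4: WRITE a=51  (a history now [(1, 44), (4, 51)])
v5: WRITE b=63  (b history now [(2, 11), (3, 16), (5, 63)])
READ b @v1: history=[(2, 11), (3, 16), (5, 63)] -> no version <= 1 -> NONE
v6: WRITE b=17  (b history now [(2, 11), (3, 16), (5, 63), (6, 17)])
v7: WRITE a=73  (a history now [(1, 44), (4, 51), (7, 73)])
v8: WRITE b=30  (b history now [(2, 11), (3, 16), (5, 63), (6, 17), (8, 30)])
READ b @v3: history=[(2, 11), (3, 16), (5, 63), (6, 17), (8, 30)] -> pick v3 -> 16
READ a @v5: history=[(1, 44), (4, 51), (7, 73)] -> pick v4 -> 51
v9: WRITE b=19  (b history now [(2, 11), (3, 16), (5, 63), (6, 17), (8, 30), (9, 19)])
READ b @v7: history=[(2, 11), (3, 16), (5, 63), (6, 17), (8, 30), (9, 19)] -> pick v6 -> 17
v10: WRITE a=64  (a history now [(1, 44), (4, 51), (7, 73), (10, 64)])
v11: WRITE b=45  (b history now [(2, 11), (3, 16), (5, 63), (6, 17), (8, 30), (9, 19), (11, 45)])
v12: WRITE a=64  (a history now [(1, 44), (4, 51), (7, 73), (10, 64), (12, 64)])
Read results in order: ['44', '44', 'NONE', '16', '51', '17']
NONE count = 1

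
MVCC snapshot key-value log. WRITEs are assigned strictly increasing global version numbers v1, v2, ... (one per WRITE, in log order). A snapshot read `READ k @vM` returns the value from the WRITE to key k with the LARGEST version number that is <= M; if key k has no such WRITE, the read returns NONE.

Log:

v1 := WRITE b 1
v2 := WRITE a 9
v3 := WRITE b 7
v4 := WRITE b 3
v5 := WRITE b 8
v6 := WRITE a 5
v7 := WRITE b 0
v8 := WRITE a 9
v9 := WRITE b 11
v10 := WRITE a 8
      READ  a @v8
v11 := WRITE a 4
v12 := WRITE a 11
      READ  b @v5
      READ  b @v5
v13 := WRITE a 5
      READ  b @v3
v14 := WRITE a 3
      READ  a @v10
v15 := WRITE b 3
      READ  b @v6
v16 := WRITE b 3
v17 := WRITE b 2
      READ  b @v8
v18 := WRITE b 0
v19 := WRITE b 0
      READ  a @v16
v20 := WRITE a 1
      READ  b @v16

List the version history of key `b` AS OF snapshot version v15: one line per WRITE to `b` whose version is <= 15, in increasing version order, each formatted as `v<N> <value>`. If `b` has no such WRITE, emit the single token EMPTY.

Scan writes for key=b with version <= 15:
  v1 WRITE b 1 -> keep
  v2 WRITE a 9 -> skip
  v3 WRITE b 7 -> keep
  v4 WRITE b 3 -> keep
  v5 WRITE b 8 -> keep
  v6 WRITE a 5 -> skip
  v7 WRITE b 0 -> keep
  v8 WRITE a 9 -> skip
  v9 WRITE b 11 -> keep
  v10 WRITE a 8 -> skip
  v11 WRITE a 4 -> skip
  v12 WRITE a 11 -> skip
  v13 WRITE a 5 -> skip
  v14 WRITE a 3 -> skip
  v15 WRITE b 3 -> keep
  v16 WRITE b 3 -> drop (> snap)
  v17 WRITE b 2 -> drop (> snap)
  v18 WRITE b 0 -> drop (> snap)
  v19 WRITE b 0 -> drop (> snap)
  v20 WRITE a 1 -> skip
Collected: [(1, 1), (3, 7), (4, 3), (5, 8), (7, 0), (9, 11), (15, 3)]

Answer: v1 1
v3 7
v4 3
v5 8
v7 0
v9 11
v15 3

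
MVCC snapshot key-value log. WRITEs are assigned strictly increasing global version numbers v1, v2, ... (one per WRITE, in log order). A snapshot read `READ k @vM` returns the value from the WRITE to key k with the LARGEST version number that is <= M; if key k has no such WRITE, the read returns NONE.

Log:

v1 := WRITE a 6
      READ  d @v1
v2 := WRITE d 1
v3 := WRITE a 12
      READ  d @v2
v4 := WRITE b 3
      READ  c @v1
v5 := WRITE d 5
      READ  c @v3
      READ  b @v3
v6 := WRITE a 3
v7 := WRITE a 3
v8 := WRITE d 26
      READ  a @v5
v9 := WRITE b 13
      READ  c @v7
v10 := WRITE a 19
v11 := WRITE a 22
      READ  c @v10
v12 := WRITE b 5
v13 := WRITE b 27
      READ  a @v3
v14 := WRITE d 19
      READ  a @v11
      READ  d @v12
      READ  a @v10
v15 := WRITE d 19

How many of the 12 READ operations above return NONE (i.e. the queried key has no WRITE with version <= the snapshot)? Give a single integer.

v1: WRITE a=6  (a history now [(1, 6)])
READ d @v1: history=[] -> no version <= 1 -> NONE
v2: WRITE d=1  (d history now [(2, 1)])
v3: WRITE a=12  (a history now [(1, 6), (3, 12)])
READ d @v2: history=[(2, 1)] -> pick v2 -> 1
v4: WRITE b=3  (b history now [(4, 3)])
READ c @v1: history=[] -> no version <= 1 -> NONE
v5: WRITE d=5  (d history now [(2, 1), (5, 5)])
READ c @v3: history=[] -> no version <= 3 -> NONE
READ b @v3: history=[(4, 3)] -> no version <= 3 -> NONE
v6: WRITE a=3  (a history now [(1, 6), (3, 12), (6, 3)])
v7: WRITE a=3  (a history now [(1, 6), (3, 12), (6, 3), (7, 3)])
v8: WRITE d=26  (d history now [(2, 1), (5, 5), (8, 26)])
READ a @v5: history=[(1, 6), (3, 12), (6, 3), (7, 3)] -> pick v3 -> 12
v9: WRITE b=13  (b history now [(4, 3), (9, 13)])
READ c @v7: history=[] -> no version <= 7 -> NONE
v10: WRITE a=19  (a history now [(1, 6), (3, 12), (6, 3), (7, 3), (10, 19)])
v11: WRITE a=22  (a history now [(1, 6), (3, 12), (6, 3), (7, 3), (10, 19), (11, 22)])
READ c @v10: history=[] -> no version <= 10 -> NONE
v12: WRITE b=5  (b history now [(4, 3), (9, 13), (12, 5)])
v13: WRITE b=27  (b history now [(4, 3), (9, 13), (12, 5), (13, 27)])
READ a @v3: history=[(1, 6), (3, 12), (6, 3), (7, 3), (10, 19), (11, 22)] -> pick v3 -> 12
v14: WRITE d=19  (d history now [(2, 1), (5, 5), (8, 26), (14, 19)])
READ a @v11: history=[(1, 6), (3, 12), (6, 3), (7, 3), (10, 19), (11, 22)] -> pick v11 -> 22
READ d @v12: history=[(2, 1), (5, 5), (8, 26), (14, 19)] -> pick v8 -> 26
READ a @v10: history=[(1, 6), (3, 12), (6, 3), (7, 3), (10, 19), (11, 22)] -> pick v10 -> 19
v15: WRITE d=19  (d history now [(2, 1), (5, 5), (8, 26), (14, 19), (15, 19)])
Read results in order: ['NONE', '1', 'NONE', 'NONE', 'NONE', '12', 'NONE', 'NONE', '12', '22', '26', '19']
NONE count = 6

Answer: 6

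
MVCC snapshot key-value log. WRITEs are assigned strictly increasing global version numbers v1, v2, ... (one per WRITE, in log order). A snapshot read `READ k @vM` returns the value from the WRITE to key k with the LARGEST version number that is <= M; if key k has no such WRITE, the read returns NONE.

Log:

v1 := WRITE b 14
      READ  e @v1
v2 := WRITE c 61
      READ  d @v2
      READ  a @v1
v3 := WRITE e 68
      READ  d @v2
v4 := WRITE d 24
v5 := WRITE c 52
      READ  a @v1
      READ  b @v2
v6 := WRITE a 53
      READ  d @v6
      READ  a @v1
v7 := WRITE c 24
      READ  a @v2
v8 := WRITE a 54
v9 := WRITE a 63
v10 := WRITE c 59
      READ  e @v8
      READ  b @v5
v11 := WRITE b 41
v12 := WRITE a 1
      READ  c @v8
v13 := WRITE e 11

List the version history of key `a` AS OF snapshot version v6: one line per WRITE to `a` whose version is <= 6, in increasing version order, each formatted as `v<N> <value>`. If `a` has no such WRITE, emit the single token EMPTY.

Answer: v6 53

Derivation:
Scan writes for key=a with version <= 6:
  v1 WRITE b 14 -> skip
  v2 WRITE c 61 -> skip
  v3 WRITE e 68 -> skip
  v4 WRITE d 24 -> skip
  v5 WRITE c 52 -> skip
  v6 WRITE a 53 -> keep
  v7 WRITE c 24 -> skip
  v8 WRITE a 54 -> drop (> snap)
  v9 WRITE a 63 -> drop (> snap)
  v10 WRITE c 59 -> skip
  v11 WRITE b 41 -> skip
  v12 WRITE a 1 -> drop (> snap)
  v13 WRITE e 11 -> skip
Collected: [(6, 53)]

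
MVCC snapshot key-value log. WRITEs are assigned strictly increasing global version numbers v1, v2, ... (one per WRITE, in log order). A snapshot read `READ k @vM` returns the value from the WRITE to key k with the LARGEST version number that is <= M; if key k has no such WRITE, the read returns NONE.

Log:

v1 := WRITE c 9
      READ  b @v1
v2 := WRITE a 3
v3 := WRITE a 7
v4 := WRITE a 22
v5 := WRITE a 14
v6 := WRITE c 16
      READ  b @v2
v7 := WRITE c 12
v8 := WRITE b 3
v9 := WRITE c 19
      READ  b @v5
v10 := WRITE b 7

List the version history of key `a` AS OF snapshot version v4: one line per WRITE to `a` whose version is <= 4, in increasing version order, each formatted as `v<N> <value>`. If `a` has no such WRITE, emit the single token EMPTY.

Answer: v2 3
v3 7
v4 22

Derivation:
Scan writes for key=a with version <= 4:
  v1 WRITE c 9 -> skip
  v2 WRITE a 3 -> keep
  v3 WRITE a 7 -> keep
  v4 WRITE a 22 -> keep
  v5 WRITE a 14 -> drop (> snap)
  v6 WRITE c 16 -> skip
  v7 WRITE c 12 -> skip
  v8 WRITE b 3 -> skip
  v9 WRITE c 19 -> skip
  v10 WRITE b 7 -> skip
Collected: [(2, 3), (3, 7), (4, 22)]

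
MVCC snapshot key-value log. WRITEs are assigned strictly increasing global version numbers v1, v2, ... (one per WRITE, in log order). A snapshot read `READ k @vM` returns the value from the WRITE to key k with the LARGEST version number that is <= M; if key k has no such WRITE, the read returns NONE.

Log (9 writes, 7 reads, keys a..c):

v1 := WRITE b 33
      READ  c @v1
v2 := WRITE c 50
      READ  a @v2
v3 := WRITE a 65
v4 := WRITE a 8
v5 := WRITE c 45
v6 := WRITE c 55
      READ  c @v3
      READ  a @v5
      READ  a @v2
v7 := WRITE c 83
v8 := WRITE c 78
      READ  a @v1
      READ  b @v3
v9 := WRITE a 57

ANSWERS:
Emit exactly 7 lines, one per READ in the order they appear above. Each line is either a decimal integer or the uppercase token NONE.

v1: WRITE b=33  (b history now [(1, 33)])
READ c @v1: history=[] -> no version <= 1 -> NONE
v2: WRITE c=50  (c history now [(2, 50)])
READ a @v2: history=[] -> no version <= 2 -> NONE
v3: WRITE a=65  (a history now [(3, 65)])
v4: WRITE a=8  (a history now [(3, 65), (4, 8)])
v5: WRITE c=45  (c history now [(2, 50), (5, 45)])
v6: WRITE c=55  (c history now [(2, 50), (5, 45), (6, 55)])
READ c @v3: history=[(2, 50), (5, 45), (6, 55)] -> pick v2 -> 50
READ a @v5: history=[(3, 65), (4, 8)] -> pick v4 -> 8
READ a @v2: history=[(3, 65), (4, 8)] -> no version <= 2 -> NONE
v7: WRITE c=83  (c history now [(2, 50), (5, 45), (6, 55), (7, 83)])
v8: WRITE c=78  (c history now [(2, 50), (5, 45), (6, 55), (7, 83), (8, 78)])
READ a @v1: history=[(3, 65), (4, 8)] -> no version <= 1 -> NONE
READ b @v3: history=[(1, 33)] -> pick v1 -> 33
v9: WRITE a=57  (a history now [(3, 65), (4, 8), (9, 57)])

Answer: NONE
NONE
50
8
NONE
NONE
33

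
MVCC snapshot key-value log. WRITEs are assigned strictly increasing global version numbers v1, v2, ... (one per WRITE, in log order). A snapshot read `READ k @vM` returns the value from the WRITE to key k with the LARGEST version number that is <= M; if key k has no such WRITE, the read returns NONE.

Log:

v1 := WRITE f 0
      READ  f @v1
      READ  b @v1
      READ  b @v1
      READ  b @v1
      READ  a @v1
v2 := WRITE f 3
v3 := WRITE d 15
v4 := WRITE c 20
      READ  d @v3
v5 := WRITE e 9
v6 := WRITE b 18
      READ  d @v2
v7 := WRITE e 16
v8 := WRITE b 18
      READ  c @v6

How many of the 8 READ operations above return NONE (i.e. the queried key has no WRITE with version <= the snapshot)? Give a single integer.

Answer: 5

Derivation:
v1: WRITE f=0  (f history now [(1, 0)])
READ f @v1: history=[(1, 0)] -> pick v1 -> 0
READ b @v1: history=[] -> no version <= 1 -> NONE
READ b @v1: history=[] -> no version <= 1 -> NONE
READ b @v1: history=[] -> no version <= 1 -> NONE
READ a @v1: history=[] -> no version <= 1 -> NONE
v2: WRITE f=3  (f history now [(1, 0), (2, 3)])
v3: WRITE d=15  (d history now [(3, 15)])
v4: WRITE c=20  (c history now [(4, 20)])
READ d @v3: history=[(3, 15)] -> pick v3 -> 15
v5: WRITE e=9  (e history now [(5, 9)])
v6: WRITE b=18  (b history now [(6, 18)])
READ d @v2: history=[(3, 15)] -> no version <= 2 -> NONE
v7: WRITE e=16  (e history now [(5, 9), (7, 16)])
v8: WRITE b=18  (b history now [(6, 18), (8, 18)])
READ c @v6: history=[(4, 20)] -> pick v4 -> 20
Read results in order: ['0', 'NONE', 'NONE', 'NONE', 'NONE', '15', 'NONE', '20']
NONE count = 5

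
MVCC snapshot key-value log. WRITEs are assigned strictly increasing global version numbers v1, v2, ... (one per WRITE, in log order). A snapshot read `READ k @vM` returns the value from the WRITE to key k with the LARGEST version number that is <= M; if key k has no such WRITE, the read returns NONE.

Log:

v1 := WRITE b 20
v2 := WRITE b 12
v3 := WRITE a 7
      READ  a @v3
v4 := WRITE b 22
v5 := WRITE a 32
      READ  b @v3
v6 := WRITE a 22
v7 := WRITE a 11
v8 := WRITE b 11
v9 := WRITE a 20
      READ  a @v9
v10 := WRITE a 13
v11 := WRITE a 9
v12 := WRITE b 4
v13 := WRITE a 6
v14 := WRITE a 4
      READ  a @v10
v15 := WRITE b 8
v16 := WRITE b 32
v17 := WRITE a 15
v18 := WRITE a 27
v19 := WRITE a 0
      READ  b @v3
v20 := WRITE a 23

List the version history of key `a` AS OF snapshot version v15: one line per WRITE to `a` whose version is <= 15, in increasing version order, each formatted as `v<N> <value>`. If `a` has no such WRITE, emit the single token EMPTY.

Scan writes for key=a with version <= 15:
  v1 WRITE b 20 -> skip
  v2 WRITE b 12 -> skip
  v3 WRITE a 7 -> keep
  v4 WRITE b 22 -> skip
  v5 WRITE a 32 -> keep
  v6 WRITE a 22 -> keep
  v7 WRITE a 11 -> keep
  v8 WRITE b 11 -> skip
  v9 WRITE a 20 -> keep
  v10 WRITE a 13 -> keep
  v11 WRITE a 9 -> keep
  v12 WRITE b 4 -> skip
  v13 WRITE a 6 -> keep
  v14 WRITE a 4 -> keep
  v15 WRITE b 8 -> skip
  v16 WRITE b 32 -> skip
  v17 WRITE a 15 -> drop (> snap)
  v18 WRITE a 27 -> drop (> snap)
  v19 WRITE a 0 -> drop (> snap)
  v20 WRITE a 23 -> drop (> snap)
Collected: [(3, 7), (5, 32), (6, 22), (7, 11), (9, 20), (10, 13), (11, 9), (13, 6), (14, 4)]

Answer: v3 7
v5 32
v6 22
v7 11
v9 20
v10 13
v11 9
v13 6
v14 4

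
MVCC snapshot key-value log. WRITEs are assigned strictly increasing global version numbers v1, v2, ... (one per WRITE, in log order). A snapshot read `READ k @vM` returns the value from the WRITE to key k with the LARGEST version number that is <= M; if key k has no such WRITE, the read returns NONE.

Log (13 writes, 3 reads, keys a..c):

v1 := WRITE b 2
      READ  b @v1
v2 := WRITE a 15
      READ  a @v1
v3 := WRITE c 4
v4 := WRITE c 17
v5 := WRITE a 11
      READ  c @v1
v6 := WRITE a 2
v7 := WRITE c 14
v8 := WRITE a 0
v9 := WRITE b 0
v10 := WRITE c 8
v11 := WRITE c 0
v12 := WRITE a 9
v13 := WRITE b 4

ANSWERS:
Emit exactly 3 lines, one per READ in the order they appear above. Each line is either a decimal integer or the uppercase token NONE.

Answer: 2
NONE
NONE

Derivation:
v1: WRITE b=2  (b history now [(1, 2)])
READ b @v1: history=[(1, 2)] -> pick v1 -> 2
v2: WRITE a=15  (a history now [(2, 15)])
READ a @v1: history=[(2, 15)] -> no version <= 1 -> NONE
v3: WRITE c=4  (c history now [(3, 4)])
v4: WRITE c=17  (c history now [(3, 4), (4, 17)])
v5: WRITE a=11  (a history now [(2, 15), (5, 11)])
READ c @v1: history=[(3, 4), (4, 17)] -> no version <= 1 -> NONE
v6: WRITE a=2  (a history now [(2, 15), (5, 11), (6, 2)])
v7: WRITE c=14  (c history now [(3, 4), (4, 17), (7, 14)])
v8: WRITE a=0  (a history now [(2, 15), (5, 11), (6, 2), (8, 0)])
v9: WRITE b=0  (b history now [(1, 2), (9, 0)])
v10: WRITE c=8  (c history now [(3, 4), (4, 17), (7, 14), (10, 8)])
v11: WRITE c=0  (c history now [(3, 4), (4, 17), (7, 14), (10, 8), (11, 0)])
v12: WRITE a=9  (a history now [(2, 15), (5, 11), (6, 2), (8, 0), (12, 9)])
v13: WRITE b=4  (b history now [(1, 2), (9, 0), (13, 4)])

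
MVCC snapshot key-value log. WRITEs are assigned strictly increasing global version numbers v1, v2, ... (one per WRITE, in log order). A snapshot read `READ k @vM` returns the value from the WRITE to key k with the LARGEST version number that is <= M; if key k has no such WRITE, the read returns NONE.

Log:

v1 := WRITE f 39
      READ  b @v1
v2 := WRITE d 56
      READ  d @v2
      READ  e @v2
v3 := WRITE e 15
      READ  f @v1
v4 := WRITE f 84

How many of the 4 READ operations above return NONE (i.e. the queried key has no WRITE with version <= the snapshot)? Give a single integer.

v1: WRITE f=39  (f history now [(1, 39)])
READ b @v1: history=[] -> no version <= 1 -> NONE
v2: WRITE d=56  (d history now [(2, 56)])
READ d @v2: history=[(2, 56)] -> pick v2 -> 56
READ e @v2: history=[] -> no version <= 2 -> NONE
v3: WRITE e=15  (e history now [(3, 15)])
READ f @v1: history=[(1, 39)] -> pick v1 -> 39
v4: WRITE f=84  (f history now [(1, 39), (4, 84)])
Read results in order: ['NONE', '56', 'NONE', '39']
NONE count = 2

Answer: 2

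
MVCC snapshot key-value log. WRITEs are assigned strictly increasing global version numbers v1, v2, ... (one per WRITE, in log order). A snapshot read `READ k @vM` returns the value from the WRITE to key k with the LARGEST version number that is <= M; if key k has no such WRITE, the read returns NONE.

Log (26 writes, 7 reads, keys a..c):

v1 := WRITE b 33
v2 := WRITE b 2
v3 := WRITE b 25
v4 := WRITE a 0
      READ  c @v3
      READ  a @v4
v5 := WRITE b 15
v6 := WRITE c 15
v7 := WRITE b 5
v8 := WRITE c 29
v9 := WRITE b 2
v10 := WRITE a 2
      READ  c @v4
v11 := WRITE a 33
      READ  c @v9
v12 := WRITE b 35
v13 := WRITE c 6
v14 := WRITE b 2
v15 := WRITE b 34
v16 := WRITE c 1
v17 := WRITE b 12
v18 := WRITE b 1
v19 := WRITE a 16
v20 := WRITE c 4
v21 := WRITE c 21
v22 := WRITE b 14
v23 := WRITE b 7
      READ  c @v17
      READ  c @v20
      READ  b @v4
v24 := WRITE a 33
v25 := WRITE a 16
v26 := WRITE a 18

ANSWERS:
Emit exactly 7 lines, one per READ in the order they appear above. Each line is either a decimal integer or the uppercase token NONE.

v1: WRITE b=33  (b history now [(1, 33)])
v2: WRITE b=2  (b history now [(1, 33), (2, 2)])
v3: WRITE b=25  (b history now [(1, 33), (2, 2), (3, 25)])
v4: WRITE a=0  (a history now [(4, 0)])
READ c @v3: history=[] -> no version <= 3 -> NONE
READ a @v4: history=[(4, 0)] -> pick v4 -> 0
v5: WRITE b=15  (b history now [(1, 33), (2, 2), (3, 25), (5, 15)])
v6: WRITE c=15  (c history now [(6, 15)])
v7: WRITE b=5  (b history now [(1, 33), (2, 2), (3, 25), (5, 15), (7, 5)])
v8: WRITE c=29  (c history now [(6, 15), (8, 29)])
v9: WRITE b=2  (b history now [(1, 33), (2, 2), (3, 25), (5, 15), (7, 5), (9, 2)])
v10: WRITE a=2  (a history now [(4, 0), (10, 2)])
READ c @v4: history=[(6, 15), (8, 29)] -> no version <= 4 -> NONE
v11: WRITE a=33  (a history now [(4, 0), (10, 2), (11, 33)])
READ c @v9: history=[(6, 15), (8, 29)] -> pick v8 -> 29
v12: WRITE b=35  (b history now [(1, 33), (2, 2), (3, 25), (5, 15), (7, 5), (9, 2), (12, 35)])
v13: WRITE c=6  (c history now [(6, 15), (8, 29), (13, 6)])
v14: WRITE b=2  (b history now [(1, 33), (2, 2), (3, 25), (5, 15), (7, 5), (9, 2), (12, 35), (14, 2)])
v15: WRITE b=34  (b history now [(1, 33), (2, 2), (3, 25), (5, 15), (7, 5), (9, 2), (12, 35), (14, 2), (15, 34)])
v16: WRITE c=1  (c history now [(6, 15), (8, 29), (13, 6), (16, 1)])
v17: WRITE b=12  (b history now [(1, 33), (2, 2), (3, 25), (5, 15), (7, 5), (9, 2), (12, 35), (14, 2), (15, 34), (17, 12)])
v18: WRITE b=1  (b history now [(1, 33), (2, 2), (3, 25), (5, 15), (7, 5), (9, 2), (12, 35), (14, 2), (15, 34), (17, 12), (18, 1)])
v19: WRITE a=16  (a history now [(4, 0), (10, 2), (11, 33), (19, 16)])
v20: WRITE c=4  (c history now [(6, 15), (8, 29), (13, 6), (16, 1), (20, 4)])
v21: WRITE c=21  (c history now [(6, 15), (8, 29), (13, 6), (16, 1), (20, 4), (21, 21)])
v22: WRITE b=14  (b history now [(1, 33), (2, 2), (3, 25), (5, 15), (7, 5), (9, 2), (12, 35), (14, 2), (15, 34), (17, 12), (18, 1), (22, 14)])
v23: WRITE b=7  (b history now [(1, 33), (2, 2), (3, 25), (5, 15), (7, 5), (9, 2), (12, 35), (14, 2), (15, 34), (17, 12), (18, 1), (22, 14), (23, 7)])
READ c @v17: history=[(6, 15), (8, 29), (13, 6), (16, 1), (20, 4), (21, 21)] -> pick v16 -> 1
READ c @v20: history=[(6, 15), (8, 29), (13, 6), (16, 1), (20, 4), (21, 21)] -> pick v20 -> 4
READ b @v4: history=[(1, 33), (2, 2), (3, 25), (5, 15), (7, 5), (9, 2), (12, 35), (14, 2), (15, 34), (17, 12), (18, 1), (22, 14), (23, 7)] -> pick v3 -> 25
v24: WRITE a=33  (a history now [(4, 0), (10, 2), (11, 33), (19, 16), (24, 33)])
v25: WRITE a=16  (a history now [(4, 0), (10, 2), (11, 33), (19, 16), (24, 33), (25, 16)])
v26: WRITE a=18  (a history now [(4, 0), (10, 2), (11, 33), (19, 16), (24, 33), (25, 16), (26, 18)])

Answer: NONE
0
NONE
29
1
4
25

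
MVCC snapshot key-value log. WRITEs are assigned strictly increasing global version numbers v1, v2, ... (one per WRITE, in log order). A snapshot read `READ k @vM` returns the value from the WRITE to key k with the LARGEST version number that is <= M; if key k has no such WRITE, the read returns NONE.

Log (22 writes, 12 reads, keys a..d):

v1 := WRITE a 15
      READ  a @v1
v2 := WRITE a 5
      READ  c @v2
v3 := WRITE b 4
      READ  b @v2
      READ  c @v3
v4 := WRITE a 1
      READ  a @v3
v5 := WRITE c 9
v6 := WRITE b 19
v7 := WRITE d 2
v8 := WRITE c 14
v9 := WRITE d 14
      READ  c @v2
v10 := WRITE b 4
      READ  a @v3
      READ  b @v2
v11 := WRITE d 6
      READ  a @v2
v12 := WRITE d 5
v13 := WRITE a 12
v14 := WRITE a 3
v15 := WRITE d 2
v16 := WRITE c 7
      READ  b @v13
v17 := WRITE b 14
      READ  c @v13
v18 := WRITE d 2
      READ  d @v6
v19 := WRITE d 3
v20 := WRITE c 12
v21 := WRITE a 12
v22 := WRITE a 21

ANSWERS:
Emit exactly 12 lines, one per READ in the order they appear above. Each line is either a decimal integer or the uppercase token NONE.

v1: WRITE a=15  (a history now [(1, 15)])
READ a @v1: history=[(1, 15)] -> pick v1 -> 15
v2: WRITE a=5  (a history now [(1, 15), (2, 5)])
READ c @v2: history=[] -> no version <= 2 -> NONE
v3: WRITE b=4  (b history now [(3, 4)])
READ b @v2: history=[(3, 4)] -> no version <= 2 -> NONE
READ c @v3: history=[] -> no version <= 3 -> NONE
v4: WRITE a=1  (a history now [(1, 15), (2, 5), (4, 1)])
READ a @v3: history=[(1, 15), (2, 5), (4, 1)] -> pick v2 -> 5
v5: WRITE c=9  (c history now [(5, 9)])
v6: WRITE b=19  (b history now [(3, 4), (6, 19)])
v7: WRITE d=2  (d history now [(7, 2)])
v8: WRITE c=14  (c history now [(5, 9), (8, 14)])
v9: WRITE d=14  (d history now [(7, 2), (9, 14)])
READ c @v2: history=[(5, 9), (8, 14)] -> no version <= 2 -> NONE
v10: WRITE b=4  (b history now [(3, 4), (6, 19), (10, 4)])
READ a @v3: history=[(1, 15), (2, 5), (4, 1)] -> pick v2 -> 5
READ b @v2: history=[(3, 4), (6, 19), (10, 4)] -> no version <= 2 -> NONE
v11: WRITE d=6  (d history now [(7, 2), (9, 14), (11, 6)])
READ a @v2: history=[(1, 15), (2, 5), (4, 1)] -> pick v2 -> 5
v12: WRITE d=5  (d history now [(7, 2), (9, 14), (11, 6), (12, 5)])
v13: WRITE a=12  (a history now [(1, 15), (2, 5), (4, 1), (13, 12)])
v14: WRITE a=3  (a history now [(1, 15), (2, 5), (4, 1), (13, 12), (14, 3)])
v15: WRITE d=2  (d history now [(7, 2), (9, 14), (11, 6), (12, 5), (15, 2)])
v16: WRITE c=7  (c history now [(5, 9), (8, 14), (16, 7)])
READ b @v13: history=[(3, 4), (6, 19), (10, 4)] -> pick v10 -> 4
v17: WRITE b=14  (b history now [(3, 4), (6, 19), (10, 4), (17, 14)])
READ c @v13: history=[(5, 9), (8, 14), (16, 7)] -> pick v8 -> 14
v18: WRITE d=2  (d history now [(7, 2), (9, 14), (11, 6), (12, 5), (15, 2), (18, 2)])
READ d @v6: history=[(7, 2), (9, 14), (11, 6), (12, 5), (15, 2), (18, 2)] -> no version <= 6 -> NONE
v19: WRITE d=3  (d history now [(7, 2), (9, 14), (11, 6), (12, 5), (15, 2), (18, 2), (19, 3)])
v20: WRITE c=12  (c history now [(5, 9), (8, 14), (16, 7), (20, 12)])
v21: WRITE a=12  (a history now [(1, 15), (2, 5), (4, 1), (13, 12), (14, 3), (21, 12)])
v22: WRITE a=21  (a history now [(1, 15), (2, 5), (4, 1), (13, 12), (14, 3), (21, 12), (22, 21)])

Answer: 15
NONE
NONE
NONE
5
NONE
5
NONE
5
4
14
NONE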